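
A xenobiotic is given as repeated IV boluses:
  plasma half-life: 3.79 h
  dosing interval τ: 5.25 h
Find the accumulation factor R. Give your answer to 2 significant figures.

1.6

k = ln2 / t½ = 0.693147 / 3.79 = 0.1829 h⁻¹
e^(−kτ) = e^(−0.1829 × 5.25) = 0.3828
Accumulation ratio R = 1 / (1 − e^(−kτ)) = 1 / (1 − 0.3828) = 1.620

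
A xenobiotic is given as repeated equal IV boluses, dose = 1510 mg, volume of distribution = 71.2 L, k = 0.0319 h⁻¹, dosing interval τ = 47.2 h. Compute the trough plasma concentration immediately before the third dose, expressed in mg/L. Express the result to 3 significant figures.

5.75 mg/L

C₀ per dose = Dose / Vd = 1510 / 71.2 = 21.21 mg/L
Fraction remaining after one interval: r = e^(−kτ) = e^(−0.03190 × 47.2) = 0.2219
Before dose 3, 2 doses have been given (aged 1τ, 2τ).
C_trough = C₀ × (r + r²) = 21.21 × (0.2219 + 0.04924) = 5.751 mg/L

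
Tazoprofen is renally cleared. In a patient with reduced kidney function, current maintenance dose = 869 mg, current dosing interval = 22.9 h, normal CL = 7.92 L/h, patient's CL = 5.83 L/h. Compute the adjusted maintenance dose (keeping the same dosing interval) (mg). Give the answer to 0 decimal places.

To keep the same average steady-state level, dosing rate must scale with clearance.
CL ratio = 5.83 / 7.92 = 0.7361
New dose (same interval) = 869 × 0.7361 = 639.7 mg

640 mg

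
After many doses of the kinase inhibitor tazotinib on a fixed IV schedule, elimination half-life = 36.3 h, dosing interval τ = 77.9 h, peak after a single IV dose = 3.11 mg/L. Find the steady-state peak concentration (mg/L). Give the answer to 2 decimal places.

k = ln2 / t½ = 0.693147 / 36.3 = 0.01909 h⁻¹
e^(−kτ) = e^(−0.01909 × 77.9) = 0.2260
Accumulation ratio R = 1 / (1 − e^(−kτ)) = 1 / (1 − 0.2260) = 1.292
Steady-state peak = C₀ × R = 3.11 × 1.292 = 4.018 mg/L

4.02 mg/L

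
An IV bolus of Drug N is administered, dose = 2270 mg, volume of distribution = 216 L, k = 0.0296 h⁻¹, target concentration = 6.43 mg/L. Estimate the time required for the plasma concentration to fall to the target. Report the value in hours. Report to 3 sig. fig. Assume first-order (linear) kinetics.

16.6 h

C₀ = Dose / Vd = 2270 / 216 = 10.51 mg/L
t = ln(C₀ / C) / k = ln(10.51 / 6.43) / 0.02960
  = ln(1.635) / 0.02960 = 0.4916 / 0.02960 = 16.61 h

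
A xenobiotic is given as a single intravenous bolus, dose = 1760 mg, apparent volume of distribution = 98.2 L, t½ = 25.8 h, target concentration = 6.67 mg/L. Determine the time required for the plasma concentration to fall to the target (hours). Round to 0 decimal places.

C₀ = Dose / Vd = 1760 / 98.2 = 17.92 mg/L
k = ln2 / t½ = 0.693147 / 25.8 = 0.02687 h⁻¹
t = ln(C₀ / C) / k = ln(17.92 / 6.67) / 0.02687
  = ln(2.687) / 0.02687 = 0.9884 / 0.02687 = 36.78 h

37 h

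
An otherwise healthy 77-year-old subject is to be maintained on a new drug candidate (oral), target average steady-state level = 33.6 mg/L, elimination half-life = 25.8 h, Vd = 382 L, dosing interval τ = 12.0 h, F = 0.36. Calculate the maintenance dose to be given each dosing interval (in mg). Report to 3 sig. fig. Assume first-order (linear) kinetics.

11500 mg

k = ln2 / t½ = 0.693147 / 25.8 = 0.02687 h⁻¹
CL = k × Vd = 0.02687 × 382 = 10.26 L/h
At steady state, F × (Dose/τ) = Css × CL.
Dose = Css × CL × τ / F = 33.6 × 10.26 × 12.0 / 0.36 = 11490 mg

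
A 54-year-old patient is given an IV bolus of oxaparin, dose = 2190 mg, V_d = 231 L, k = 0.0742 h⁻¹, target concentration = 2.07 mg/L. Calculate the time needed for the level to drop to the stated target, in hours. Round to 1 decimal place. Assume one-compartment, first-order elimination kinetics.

20.5 h

C₀ = Dose / Vd = 2190 / 231 = 9.481 mg/L
t = ln(C₀ / C) / k = ln(9.481 / 2.07) / 0.07420
  = ln(4.580) / 0.07420 = 1.522 / 0.07420 = 20.51 h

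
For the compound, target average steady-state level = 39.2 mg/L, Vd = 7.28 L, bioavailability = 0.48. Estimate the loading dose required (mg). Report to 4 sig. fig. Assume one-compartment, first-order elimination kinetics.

LD = Css × Vd / F = 39.2 × 7.28 / 0.48 = 594.5 mg

594.5 mg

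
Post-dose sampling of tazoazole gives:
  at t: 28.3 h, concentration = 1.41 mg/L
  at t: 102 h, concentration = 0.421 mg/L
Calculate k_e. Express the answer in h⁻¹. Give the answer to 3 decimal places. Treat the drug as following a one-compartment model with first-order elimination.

0.016 h⁻¹

k = ln(C₁/C₂) / (t₂ − t₁) = ln(1.41/0.421) / (102 − 28.3)
  = 1.209 / 73.70 = 0.01640 h⁻¹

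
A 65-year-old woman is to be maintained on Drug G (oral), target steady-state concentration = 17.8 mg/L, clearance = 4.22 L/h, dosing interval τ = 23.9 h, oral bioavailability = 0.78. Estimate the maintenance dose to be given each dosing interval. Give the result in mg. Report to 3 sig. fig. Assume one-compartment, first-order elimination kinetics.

At steady state, F × (Dose/τ) = Css × CL.
Dose = Css × CL × τ / F = 17.8 × 4.220 × 23.9 / 0.78 = 2302 mg

2300 mg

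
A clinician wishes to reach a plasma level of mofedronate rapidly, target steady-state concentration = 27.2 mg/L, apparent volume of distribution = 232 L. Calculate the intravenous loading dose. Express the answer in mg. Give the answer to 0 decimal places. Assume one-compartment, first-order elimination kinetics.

6310 mg

LD = Css × Vd = 27.2 × 232 = 6310 mg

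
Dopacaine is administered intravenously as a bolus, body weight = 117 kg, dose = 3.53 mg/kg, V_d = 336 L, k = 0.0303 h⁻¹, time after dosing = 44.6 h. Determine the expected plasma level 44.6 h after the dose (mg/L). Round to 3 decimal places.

Total dose = 3.53 × 117 = 413.0 mg
C₀ = Dose / Vd = 413.0 / 336 = 1.229 mg/L
C = C₀ · e^(−k·t) = 1.229 × e^(−0.03030 × 44.6)
  = 1.229 × 0.2589 = 0.3182 mg/L

0.318 mg/L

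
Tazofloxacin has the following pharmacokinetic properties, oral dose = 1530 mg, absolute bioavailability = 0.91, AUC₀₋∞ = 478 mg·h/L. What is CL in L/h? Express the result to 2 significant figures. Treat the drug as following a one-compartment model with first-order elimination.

2.9 L/h

CL = F·Dose / AUC = 0.91 × 1530 / 478 = 2.913 L/h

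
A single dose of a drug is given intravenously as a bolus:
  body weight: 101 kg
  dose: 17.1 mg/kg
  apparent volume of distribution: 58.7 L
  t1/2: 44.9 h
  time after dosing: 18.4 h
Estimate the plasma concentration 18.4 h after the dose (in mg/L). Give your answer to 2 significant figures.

22 mg/L

Total dose = 17.1 × 101 = 1727 mg
C₀ = Dose / Vd = 1727 / 58.7 = 29.42 mg/L
k = ln2 / t½ = 0.693147 / 44.9 = 0.01544 h⁻¹
C = C₀ · e^(−k·t) = 29.42 × e^(−0.01544 × 18.4)
  = 29.42 × 0.7527 = 22.14 mg/L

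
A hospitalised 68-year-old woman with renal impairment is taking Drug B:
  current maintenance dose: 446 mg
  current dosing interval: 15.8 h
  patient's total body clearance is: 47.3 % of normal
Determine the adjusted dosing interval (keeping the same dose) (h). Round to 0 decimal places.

To keep the same average steady-state level, dosing rate must scale with clearance.
CL ratio = 47.3 / 100 = 0.4730
New interval (same dose) = 15.8 / 0.4730 = 33.40 h

33 h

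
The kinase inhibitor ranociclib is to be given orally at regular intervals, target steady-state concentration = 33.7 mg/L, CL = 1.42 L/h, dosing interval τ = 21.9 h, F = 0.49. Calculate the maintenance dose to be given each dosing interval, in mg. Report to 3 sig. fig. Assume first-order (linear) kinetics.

At steady state, F × (Dose/τ) = Css × CL.
Dose = Css × CL × τ / F = 33.7 × 1.420 × 21.9 / 0.49 = 2139 mg

2140 mg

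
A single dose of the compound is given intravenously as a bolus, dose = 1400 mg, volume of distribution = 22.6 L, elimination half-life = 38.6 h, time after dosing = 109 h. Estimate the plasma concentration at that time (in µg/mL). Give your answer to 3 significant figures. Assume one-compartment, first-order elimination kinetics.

8.75 µg/mL

C₀ = Dose / Vd = 1400 / 22.6 = 61.95 mg/L
k = ln2 / t½ = 0.693147 / 38.6 = 0.01796 h⁻¹
C = C₀ · e^(−k·t) = 61.95 × e^(−0.01796 × 109)
  = 61.95 × 0.1412 = 8.747 mg/L
(8.747 mg/L = 8.747 µg/mL)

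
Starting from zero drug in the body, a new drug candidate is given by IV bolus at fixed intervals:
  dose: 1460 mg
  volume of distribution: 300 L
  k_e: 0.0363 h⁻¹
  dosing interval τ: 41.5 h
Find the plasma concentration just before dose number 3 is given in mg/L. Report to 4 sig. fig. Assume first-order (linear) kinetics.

C₀ per dose = Dose / Vd = 1460 / 300 = 4.867 mg/L
Fraction remaining after one interval: r = e^(−kτ) = e^(−0.03630 × 41.5) = 0.2217
Before dose 3, 2 doses have been given (aged 1τ, 2τ).
C_trough = C₀ × (r + r²) = 4.867 × (0.2217 + 0.04915) = 1.318 mg/L

1.318 mg/L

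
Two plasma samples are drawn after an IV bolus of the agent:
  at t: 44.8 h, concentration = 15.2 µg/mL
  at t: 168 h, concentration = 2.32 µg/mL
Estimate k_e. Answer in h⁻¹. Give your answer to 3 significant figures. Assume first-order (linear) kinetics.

0.0153 h⁻¹

k = ln(C₁/C₂) / (t₂ − t₁) = ln(15.2/2.32) / (168 − 44.8)
  = 1.880 / 123.2 = 0.01526 h⁻¹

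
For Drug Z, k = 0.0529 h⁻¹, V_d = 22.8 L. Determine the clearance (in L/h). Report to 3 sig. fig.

CL = k × Vd = 0.0529 × 22.8 = 1.206 L/h

1.21 L/h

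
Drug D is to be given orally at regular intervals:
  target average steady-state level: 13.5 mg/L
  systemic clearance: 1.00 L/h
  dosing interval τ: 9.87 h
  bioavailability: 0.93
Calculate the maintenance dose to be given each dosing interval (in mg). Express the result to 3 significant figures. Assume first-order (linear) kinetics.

At steady state, F × (Dose/τ) = Css × CL.
Dose = Css × CL × τ / F = 13.5 × 1.000 × 9.87 / 0.93 = 143.3 mg

143 mg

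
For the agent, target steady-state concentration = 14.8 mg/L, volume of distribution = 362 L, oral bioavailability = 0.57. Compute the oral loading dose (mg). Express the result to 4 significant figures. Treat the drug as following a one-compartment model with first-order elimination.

LD = Css × Vd / F = 14.8 × 362 / 0.57 = 9399 mg

9399 mg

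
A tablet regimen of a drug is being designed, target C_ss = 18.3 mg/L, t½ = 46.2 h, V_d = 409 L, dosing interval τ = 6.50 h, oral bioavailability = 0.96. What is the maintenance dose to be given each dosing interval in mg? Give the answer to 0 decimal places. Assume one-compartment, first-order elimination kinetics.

k = ln2 / t½ = 0.693147 / 46.2 = 0.01500 h⁻¹
CL = k × Vd = 0.01500 × 409 = 6.135 L/h
At steady state, F × (Dose/τ) = Css × CL.
Dose = Css × CL × τ / F = 18.3 × 6.135 × 6.50 / 0.96 = 760.2 mg

760 mg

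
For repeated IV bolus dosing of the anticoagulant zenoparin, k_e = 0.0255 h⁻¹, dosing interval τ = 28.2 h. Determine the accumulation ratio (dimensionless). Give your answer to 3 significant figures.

e^(−kτ) = e^(−0.02550 × 28.2) = 0.4872
Accumulation ratio R = 1 / (1 − e^(−kτ)) = 1 / (1 − 0.4872) = 1.950

1.95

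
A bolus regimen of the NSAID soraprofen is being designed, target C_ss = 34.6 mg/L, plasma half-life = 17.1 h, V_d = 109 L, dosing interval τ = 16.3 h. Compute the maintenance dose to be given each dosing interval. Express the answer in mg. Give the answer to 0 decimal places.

2492 mg

k = ln2 / t½ = 0.693147 / 17.1 = 0.04053 h⁻¹
CL = k × Vd = 0.04053 × 109 = 4.418 L/h
At steady state, Dose/τ = Css × CL.
Dose = Css × CL × τ = 34.6 × 4.418 × 16.3 = 2492 mg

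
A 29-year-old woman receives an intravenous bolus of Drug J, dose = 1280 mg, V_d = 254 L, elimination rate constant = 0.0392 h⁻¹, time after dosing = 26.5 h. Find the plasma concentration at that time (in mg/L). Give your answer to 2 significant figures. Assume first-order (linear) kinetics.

1.8 mg/L

C₀ = Dose / Vd = 1280 / 254 = 5.039 mg/L
C = C₀ · e^(−k·t) = 5.039 × e^(−0.03920 × 26.5)
  = 5.039 × 0.3539 = 1.783 mg/L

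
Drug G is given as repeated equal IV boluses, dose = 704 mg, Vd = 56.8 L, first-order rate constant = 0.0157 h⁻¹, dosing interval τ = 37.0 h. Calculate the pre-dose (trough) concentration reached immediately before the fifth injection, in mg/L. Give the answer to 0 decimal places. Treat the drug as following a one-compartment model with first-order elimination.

C₀ per dose = Dose / Vd = 704 / 56.8 = 12.39 mg/L
Fraction remaining after one interval: r = e^(−kτ) = e^(−0.01570 × 37.0) = 0.5594
Before dose 5, 4 doses have been given (aged 1τ, 2τ, 3τ, 4τ).
C_trough = C₀ × (r + r² + … + r^4) = C₀ × r(1−r^4)/(1−r)
        = 12.39 × 0.5594 × (1 − 0.09792) / (1 − 0.5594) = 14.19 mg/L

14 mg/L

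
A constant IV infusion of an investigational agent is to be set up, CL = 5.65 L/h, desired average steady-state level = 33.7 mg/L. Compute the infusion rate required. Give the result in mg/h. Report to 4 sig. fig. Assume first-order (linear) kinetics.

190.4 mg/h

At steady state, infusion rate R₀ = Css × CL = 33.7 × 5.650 = 190.4 mg/h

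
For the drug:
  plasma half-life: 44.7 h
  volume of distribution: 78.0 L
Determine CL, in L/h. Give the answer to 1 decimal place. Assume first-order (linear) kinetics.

1.2 L/h

k = ln2 / t½ = 0.693147 / 44.7 = 0.01551 h⁻¹
CL = k × Vd = 0.01551 × 78.0 = 1.210 L/h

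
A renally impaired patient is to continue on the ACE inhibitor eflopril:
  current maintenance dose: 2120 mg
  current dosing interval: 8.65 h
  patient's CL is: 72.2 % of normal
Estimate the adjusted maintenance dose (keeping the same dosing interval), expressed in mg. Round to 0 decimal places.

To keep the same average steady-state level, dosing rate must scale with clearance.
CL ratio = 72.2 / 100 = 0.7220
New dose (same interval) = 2120 × 0.7220 = 1531 mg

1531 mg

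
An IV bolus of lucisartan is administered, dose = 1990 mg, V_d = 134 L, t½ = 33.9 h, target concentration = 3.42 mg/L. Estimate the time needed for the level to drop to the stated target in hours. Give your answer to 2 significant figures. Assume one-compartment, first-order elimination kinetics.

72 h

C₀ = Dose / Vd = 1990 / 134 = 14.85 mg/L
k = ln2 / t½ = 0.693147 / 33.9 = 0.02045 h⁻¹
t = ln(C₀ / C) / k = ln(14.85 / 3.42) / 0.02045
  = ln(4.342) / 0.02045 = 1.468 / 0.02045 = 71.78 h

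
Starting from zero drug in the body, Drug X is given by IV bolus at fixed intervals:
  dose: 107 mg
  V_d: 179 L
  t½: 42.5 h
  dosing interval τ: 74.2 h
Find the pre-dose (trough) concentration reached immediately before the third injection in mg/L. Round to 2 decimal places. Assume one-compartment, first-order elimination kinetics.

C₀ per dose = Dose / Vd = 107 / 179 = 0.5978 mg/L
k = ln2 / t½ = 0.693147 / 42.5 = 0.01631 h⁻¹
Fraction remaining after one interval: r = e^(−kτ) = e^(−0.01631 × 74.2) = 0.2981
Before dose 3, 2 doses have been given (aged 1τ, 2τ).
C_trough = C₀ × (r + r²) = 0.5978 × (0.2981 + 0.08886) = 0.2313 mg/L

0.23 mg/L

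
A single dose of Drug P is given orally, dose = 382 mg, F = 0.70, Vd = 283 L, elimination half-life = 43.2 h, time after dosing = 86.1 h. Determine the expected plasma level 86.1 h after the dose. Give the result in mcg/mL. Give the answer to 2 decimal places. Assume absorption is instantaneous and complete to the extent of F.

Amount reaching circulation = F × Dose = 0.70 × 382.0 = 267.4 mg
C₀ = F·Dose / Vd = 267.4 / 283 = 0.9449 mg/L
k = ln2 / t½ = 0.693147 / 43.2 = 0.01605 h⁻¹
C = C₀ · e^(−k·t) = 0.9449 × e^(−0.01605 × 86.1)
  = 0.9449 × 0.2511 = 0.2373 mg/L
(0.2373 mg/L = 0.2373 mcg/mL)

0.24 mcg/mL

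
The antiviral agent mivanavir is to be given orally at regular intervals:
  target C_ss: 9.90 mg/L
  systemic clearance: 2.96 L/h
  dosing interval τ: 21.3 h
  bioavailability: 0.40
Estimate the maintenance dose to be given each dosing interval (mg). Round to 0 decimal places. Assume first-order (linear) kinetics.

1560 mg

At steady state, F × (Dose/τ) = Css × CL.
Dose = Css × CL × τ / F = 9.90 × 2.960 × 21.3 / 0.40 = 1560 mg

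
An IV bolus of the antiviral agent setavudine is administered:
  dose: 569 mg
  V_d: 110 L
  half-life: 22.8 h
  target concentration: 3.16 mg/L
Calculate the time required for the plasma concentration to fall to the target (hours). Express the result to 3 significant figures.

16.2 h

C₀ = Dose / Vd = 569.0 / 110 = 5.173 mg/L
k = ln2 / t½ = 0.693147 / 22.8 = 0.03040 h⁻¹
t = ln(C₀ / C) / k = ln(5.173 / 3.16) / 0.03040
  = ln(1.637) / 0.03040 = 0.4929 / 0.03040 = 16.21 h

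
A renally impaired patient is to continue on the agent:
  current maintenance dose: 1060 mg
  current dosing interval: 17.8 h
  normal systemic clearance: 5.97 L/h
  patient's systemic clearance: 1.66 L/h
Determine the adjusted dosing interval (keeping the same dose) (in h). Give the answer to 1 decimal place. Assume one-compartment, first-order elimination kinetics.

64.0 h

To keep the same average steady-state level, dosing rate must scale with clearance.
CL ratio = 1.66 / 5.97 = 0.2781
New interval (same dose) = 17.8 / 0.2781 = 64.01 h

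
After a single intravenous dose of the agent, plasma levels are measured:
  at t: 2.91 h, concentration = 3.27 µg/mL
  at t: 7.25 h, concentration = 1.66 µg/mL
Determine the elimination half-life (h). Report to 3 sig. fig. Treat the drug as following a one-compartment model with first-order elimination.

k = ln(C₁/C₂) / (t₂ − t₁) = ln(3.27/1.66) / (7.25 − 2.91)
  = 0.6780 / 4.340 = 0.1562 h⁻¹
t½ = ln2 / k = 0.693147 / 0.1562 = 4.438 h

4.44 h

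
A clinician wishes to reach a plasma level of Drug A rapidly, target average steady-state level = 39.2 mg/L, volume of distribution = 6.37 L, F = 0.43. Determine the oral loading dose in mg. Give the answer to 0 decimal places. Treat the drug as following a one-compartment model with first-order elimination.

LD = Css × Vd / F = 39.2 × 6.37 / 0.43 = 580.7 mg

581 mg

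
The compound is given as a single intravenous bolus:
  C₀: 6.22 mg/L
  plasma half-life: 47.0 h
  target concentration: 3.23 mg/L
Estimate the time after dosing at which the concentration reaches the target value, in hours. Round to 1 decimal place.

44.4 h

k = ln2 / t½ = 0.693147 / 47.0 = 0.01475 h⁻¹
t = ln(C₀ / C) / k = ln(6.220 / 3.23) / 0.01475
  = ln(1.926) / 0.01475 = 0.6554 / 0.01475 = 44.43 h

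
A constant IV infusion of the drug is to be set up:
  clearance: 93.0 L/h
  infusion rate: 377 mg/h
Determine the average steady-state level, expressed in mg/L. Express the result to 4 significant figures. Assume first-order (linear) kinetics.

At steady state Css = R₀ / CL = 377 / 93.00 = 4.054 mg/L

4.054 mg/L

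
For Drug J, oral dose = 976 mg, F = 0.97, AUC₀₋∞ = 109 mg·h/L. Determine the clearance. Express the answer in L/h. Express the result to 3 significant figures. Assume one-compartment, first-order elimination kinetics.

CL = F·Dose / AUC = 0.97 × 976 / 109 = 8.686 L/h

8.69 L/h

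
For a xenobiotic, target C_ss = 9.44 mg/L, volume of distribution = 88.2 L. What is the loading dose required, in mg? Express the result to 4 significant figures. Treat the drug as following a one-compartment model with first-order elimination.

832.6 mg

LD = Css × Vd = 9.44 × 88.2 = 832.6 mg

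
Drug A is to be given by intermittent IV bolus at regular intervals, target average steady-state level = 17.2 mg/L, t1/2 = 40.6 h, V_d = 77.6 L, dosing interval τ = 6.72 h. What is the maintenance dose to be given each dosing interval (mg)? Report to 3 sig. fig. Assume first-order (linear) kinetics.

153 mg

k = ln2 / t½ = 0.693147 / 40.6 = 0.01707 h⁻¹
CL = k × Vd = 0.01707 × 77.6 = 1.325 L/h
At steady state, Dose/τ = Css × CL.
Dose = Css × CL × τ = 17.2 × 1.325 × 6.72 = 153.1 mg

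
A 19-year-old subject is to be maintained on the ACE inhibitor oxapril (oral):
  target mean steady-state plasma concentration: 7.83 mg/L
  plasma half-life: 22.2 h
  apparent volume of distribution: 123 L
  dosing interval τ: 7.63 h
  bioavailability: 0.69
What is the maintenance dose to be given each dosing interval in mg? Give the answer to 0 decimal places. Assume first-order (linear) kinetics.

333 mg

k = ln2 / t½ = 0.693147 / 22.2 = 0.03122 h⁻¹
CL = k × Vd = 0.03122 × 123 = 3.840 L/h
At steady state, F × (Dose/τ) = Css × CL.
Dose = Css × CL × τ / F = 7.83 × 3.840 × 7.63 / 0.69 = 332.5 mg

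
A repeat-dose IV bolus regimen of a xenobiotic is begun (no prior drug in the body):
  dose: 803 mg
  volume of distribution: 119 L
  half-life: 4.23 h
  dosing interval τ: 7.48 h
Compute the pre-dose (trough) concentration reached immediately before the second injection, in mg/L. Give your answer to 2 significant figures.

2.0 mg/L

C₀ per dose = Dose / Vd = 803 / 119 = 6.748 mg/L
k = ln2 / t½ = 0.693147 / 4.23 = 0.1639 h⁻¹
Fraction remaining after one interval: r = e^(−kτ) = e^(−0.1639 × 7.48) = 0.2935
Before dose 2, 1 dose has been given (aged 1τ).
C_trough = C₀ × r = 6.748 × 0.2935 = 1.981 mg/L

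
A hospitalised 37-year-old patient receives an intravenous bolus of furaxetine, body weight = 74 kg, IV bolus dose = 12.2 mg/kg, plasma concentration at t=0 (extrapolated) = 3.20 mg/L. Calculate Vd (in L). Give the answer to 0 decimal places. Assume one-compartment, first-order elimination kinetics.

282 L

Dose = 12.2 × 74 = 902.8 mg
Vd = Dose / C₀ = 902.8 / 3.20 = 282.1 L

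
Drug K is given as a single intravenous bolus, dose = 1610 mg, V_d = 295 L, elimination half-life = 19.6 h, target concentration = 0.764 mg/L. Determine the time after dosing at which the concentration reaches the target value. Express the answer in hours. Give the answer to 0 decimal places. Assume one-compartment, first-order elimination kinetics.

56 h

C₀ = Dose / Vd = 1610 / 295 = 5.458 mg/L
k = ln2 / t½ = 0.693147 / 19.6 = 0.03536 h⁻¹
t = ln(C₀ / C) / k = ln(5.458 / 0.764) / 0.03536
  = ln(7.144) / 0.03536 = 1.966 / 0.03536 = 55.60 h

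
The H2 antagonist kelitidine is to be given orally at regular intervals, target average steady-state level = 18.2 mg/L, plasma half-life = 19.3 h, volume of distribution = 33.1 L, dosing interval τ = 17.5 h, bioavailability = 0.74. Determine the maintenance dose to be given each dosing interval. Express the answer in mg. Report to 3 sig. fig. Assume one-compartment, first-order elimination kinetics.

k = ln2 / t½ = 0.693147 / 19.3 = 0.03591 h⁻¹
CL = k × Vd = 0.03591 × 33.1 = 1.189 L/h
At steady state, F × (Dose/τ) = Css × CL.
Dose = Css × CL × τ / F = 18.2 × 1.189 × 17.5 / 0.74 = 511.8 mg

512 mg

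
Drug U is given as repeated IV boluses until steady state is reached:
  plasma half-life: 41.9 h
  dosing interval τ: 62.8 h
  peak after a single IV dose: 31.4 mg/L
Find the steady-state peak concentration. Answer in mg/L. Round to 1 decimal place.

48.6 mg/L

k = ln2 / t½ = 0.693147 / 41.9 = 0.01654 h⁻¹
e^(−kτ) = e^(−0.01654 × 62.8) = 0.3539
Accumulation ratio R = 1 / (1 − e^(−kτ)) = 1 / (1 − 0.3539) = 1.548
Steady-state peak = C₀ × R = 31.4 × 1.548 = 48.61 mg/L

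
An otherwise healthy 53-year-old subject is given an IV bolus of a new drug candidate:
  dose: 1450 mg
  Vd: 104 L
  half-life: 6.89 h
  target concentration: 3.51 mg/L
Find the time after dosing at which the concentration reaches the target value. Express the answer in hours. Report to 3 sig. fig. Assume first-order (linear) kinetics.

C₀ = Dose / Vd = 1450 / 104 = 13.94 mg/L
k = ln2 / t½ = 0.693147 / 6.89 = 0.1006 h⁻¹
t = ln(C₀ / C) / k = ln(13.94 / 3.51) / 0.1006
  = ln(3.972) / 0.1006 = 1.379 / 0.1006 = 13.71 h

13.7 h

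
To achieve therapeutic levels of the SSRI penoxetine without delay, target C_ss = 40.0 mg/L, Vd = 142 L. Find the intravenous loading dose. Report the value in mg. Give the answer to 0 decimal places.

LD = Css × Vd = 40.0 × 142 = 5680 mg

5680 mg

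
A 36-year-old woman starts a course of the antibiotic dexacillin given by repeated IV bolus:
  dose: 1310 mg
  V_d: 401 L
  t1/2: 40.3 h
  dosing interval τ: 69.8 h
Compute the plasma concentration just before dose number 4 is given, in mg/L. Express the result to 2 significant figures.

C₀ per dose = Dose / Vd = 1310 / 401 = 3.267 mg/L
k = ln2 / t½ = 0.693147 / 40.3 = 0.01720 h⁻¹
Fraction remaining after one interval: r = e^(−kτ) = e^(−0.01720 × 69.8) = 0.3010
Before dose 4, 3 doses have been given (aged 1τ, 2τ, 3τ).
C_trough = C₀ × (r + r² + … + r^3) = C₀ × r(1−r^3)/(1−r)
        = 3.267 × 0.3010 × (1 − 0.02727) / (1 − 0.3010) = 1.368 mg/L

1.4 mg/L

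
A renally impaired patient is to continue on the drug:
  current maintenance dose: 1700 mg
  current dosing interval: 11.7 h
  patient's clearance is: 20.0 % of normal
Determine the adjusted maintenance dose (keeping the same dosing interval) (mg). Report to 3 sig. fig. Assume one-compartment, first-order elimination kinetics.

To keep the same average steady-state level, dosing rate must scale with clearance.
CL ratio = 20.0 / 100 = 0.2000
New dose (same interval) = 1700 × 0.2000 = 340.0 mg

340 mg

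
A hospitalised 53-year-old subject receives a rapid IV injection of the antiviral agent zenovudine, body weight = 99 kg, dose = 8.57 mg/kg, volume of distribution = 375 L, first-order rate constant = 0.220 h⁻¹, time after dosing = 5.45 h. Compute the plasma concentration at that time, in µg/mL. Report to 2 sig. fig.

0.68 µg/mL

Total dose = 8.57 × 99 = 848.4 mg
C₀ = Dose / Vd = 848.4 / 375 = 2.262 mg/L
C = C₀ · e^(−k·t) = 2.262 × e^(−0.2200 × 5.45)
  = 2.262 × 0.3015 = 0.6820 mg/L
(0.6820 mg/L = 0.6820 µg/mL)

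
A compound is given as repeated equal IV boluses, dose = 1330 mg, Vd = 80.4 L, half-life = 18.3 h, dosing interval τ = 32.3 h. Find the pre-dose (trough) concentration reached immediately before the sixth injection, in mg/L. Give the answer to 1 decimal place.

C₀ per dose = Dose / Vd = 1330 / 80.4 = 16.54 mg/L
k = ln2 / t½ = 0.693147 / 18.3 = 0.03788 h⁻¹
Fraction remaining after one interval: r = e^(−kτ) = e^(−0.03788 × 32.3) = 0.2942
Before dose 6, 5 doses have been given (aged 1τ, 2τ, 3τ, 4τ, 5τ).
C_trough = C₀ × (r + r² + … + r^5) = C₀ × r(1−r^5)/(1−r)
        = 16.54 × 0.2942 × (1 − 0.002204) / (1 − 0.2942) = 6.879 mg/L

6.9 mg/L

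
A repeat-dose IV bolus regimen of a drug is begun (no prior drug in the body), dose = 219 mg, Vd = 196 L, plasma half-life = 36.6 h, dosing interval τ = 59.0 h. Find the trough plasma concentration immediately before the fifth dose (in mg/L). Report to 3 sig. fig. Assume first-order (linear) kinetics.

C₀ per dose = Dose / Vd = 219 / 196 = 1.117 mg/L
k = ln2 / t½ = 0.693147 / 36.6 = 0.01894 h⁻¹
Fraction remaining after one interval: r = e^(−kτ) = e^(−0.01894 × 59.0) = 0.3271
Before dose 5, 4 doses have been given (aged 1τ, 2τ, 3τ, 4τ).
C_trough = C₀ × (r + r² + … + r^4) = C₀ × r(1−r^4)/(1−r)
        = 1.117 × 0.3271 × (1 − 0.01145) / (1 − 0.3271) = 0.5368 mg/L

0.537 mg/L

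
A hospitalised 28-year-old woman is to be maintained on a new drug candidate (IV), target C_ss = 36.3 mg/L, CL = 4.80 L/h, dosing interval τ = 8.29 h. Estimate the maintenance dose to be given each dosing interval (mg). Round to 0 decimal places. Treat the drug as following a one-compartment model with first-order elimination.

At steady state, Dose/τ = Css × CL.
Dose = Css × CL × τ = 36.3 × 4.800 × 8.29 = 1444 mg

1444 mg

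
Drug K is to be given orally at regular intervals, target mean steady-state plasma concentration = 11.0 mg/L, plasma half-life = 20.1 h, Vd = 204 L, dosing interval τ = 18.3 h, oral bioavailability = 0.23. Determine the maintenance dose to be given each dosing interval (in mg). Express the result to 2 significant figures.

k = ln2 / t½ = 0.693147 / 20.1 = 0.03448 h⁻¹
CL = k × Vd = 0.03448 × 204 = 7.034 L/h
At steady state, F × (Dose/τ) = Css × CL.
Dose = Css × CL × τ / F = 11.0 × 7.034 × 18.3 / 0.23 = 6156 mg

6200 mg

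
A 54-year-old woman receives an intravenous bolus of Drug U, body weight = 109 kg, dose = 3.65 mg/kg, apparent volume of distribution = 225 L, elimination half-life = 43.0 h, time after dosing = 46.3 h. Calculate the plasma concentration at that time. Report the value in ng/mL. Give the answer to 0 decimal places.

838 ng/mL

Total dose = 3.65 × 109 = 397.9 mg
C₀ = Dose / Vd = 397.9 / 225 = 1.768 mg/L
k = ln2 / t½ = 0.693147 / 43.0 = 0.01612 h⁻¹
C = C₀ · e^(−k·t) = 1.768 × e^(−0.01612 × 46.3)
  = 1.768 × 0.4741 = 0.8382 mg/L
Convert: 0.8382 mg/L × 1000 = 838.2 ng/mL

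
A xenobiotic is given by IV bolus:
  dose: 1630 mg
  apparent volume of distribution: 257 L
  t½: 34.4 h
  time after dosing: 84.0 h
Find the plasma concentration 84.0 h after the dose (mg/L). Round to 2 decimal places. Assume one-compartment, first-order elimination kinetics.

C₀ = Dose / Vd = 1630 / 257 = 6.342 mg/L
k = ln2 / t½ = 0.693147 / 34.4 = 0.02015 h⁻¹
C = C₀ · e^(−k·t) = 6.342 × e^(−0.02015 × 84.0)
  = 6.342 × 0.1840 = 1.167 mg/L

1.17 mg/L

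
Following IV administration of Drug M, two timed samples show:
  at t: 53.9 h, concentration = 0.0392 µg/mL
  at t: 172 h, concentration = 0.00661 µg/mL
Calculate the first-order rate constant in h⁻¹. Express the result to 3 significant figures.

k = ln(C₁/C₂) / (t₂ − t₁) = ln(0.0392/0.00661) / (172 − 53.9)
  = 1.780 / 118.1 = 0.01507 h⁻¹

0.0151 h⁻¹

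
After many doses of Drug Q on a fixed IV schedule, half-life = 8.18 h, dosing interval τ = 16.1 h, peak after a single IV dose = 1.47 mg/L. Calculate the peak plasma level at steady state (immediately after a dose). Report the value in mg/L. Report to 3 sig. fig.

k = ln2 / t½ = 0.693147 / 8.18 = 0.08474 h⁻¹
e^(−kτ) = e^(−0.08474 × 16.1) = 0.2556
Accumulation ratio R = 1 / (1 − e^(−kτ)) = 1 / (1 − 0.2556) = 1.343
Steady-state peak = C₀ × R = 1.47 × 1.343 = 1.974 mg/L

1.97 mg/L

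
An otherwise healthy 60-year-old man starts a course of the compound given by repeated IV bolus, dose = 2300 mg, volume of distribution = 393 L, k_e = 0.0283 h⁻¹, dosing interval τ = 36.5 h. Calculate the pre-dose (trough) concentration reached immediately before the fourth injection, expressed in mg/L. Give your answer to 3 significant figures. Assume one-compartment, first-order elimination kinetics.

C₀ per dose = Dose / Vd = 2300 / 393 = 5.852 mg/L
Fraction remaining after one interval: r = e^(−kτ) = e^(−0.02830 × 36.5) = 0.3560
Before dose 4, 3 doses have been given (aged 1τ, 2τ, 3τ).
C_trough = C₀ × (r + r² + … + r^3) = C₀ × r(1−r^3)/(1−r)
        = 5.852 × 0.3560 × (1 − 0.04512) / (1 − 0.3560) = 3.089 mg/L

3.09 mg/L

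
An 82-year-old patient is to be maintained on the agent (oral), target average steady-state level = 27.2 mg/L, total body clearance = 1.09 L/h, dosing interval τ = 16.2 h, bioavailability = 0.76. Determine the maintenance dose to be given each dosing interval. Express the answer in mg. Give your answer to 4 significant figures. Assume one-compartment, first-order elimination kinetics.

632.0 mg

At steady state, F × (Dose/τ) = Css × CL.
Dose = Css × CL × τ / F = 27.2 × 1.090 × 16.2 / 0.76 = 632.0 mg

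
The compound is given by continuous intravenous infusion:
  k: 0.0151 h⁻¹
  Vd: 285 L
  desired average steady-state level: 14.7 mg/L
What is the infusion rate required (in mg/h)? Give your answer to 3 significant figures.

CL = k × Vd = 0.01510 × 285 = 4.304 L/h
At steady state, infusion rate R₀ = Css × CL = 14.7 × 4.304 = 63.27 mg/h

63.3 mg/h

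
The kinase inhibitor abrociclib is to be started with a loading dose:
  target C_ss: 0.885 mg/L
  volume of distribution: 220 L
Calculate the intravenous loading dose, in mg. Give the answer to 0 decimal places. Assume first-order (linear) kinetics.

195 mg

LD = Css × Vd = 0.885 × 220 = 194.7 mg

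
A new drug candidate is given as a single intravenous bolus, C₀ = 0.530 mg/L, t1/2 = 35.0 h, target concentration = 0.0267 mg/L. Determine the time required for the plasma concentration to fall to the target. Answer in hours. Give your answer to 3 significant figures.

151 h

k = ln2 / t½ = 0.693147 / 35.0 = 0.01980 h⁻¹
t = ln(C₀ / C) / k = ln(0.5300 / 0.0267) / 0.01980
  = ln(19.85) / 0.01980 = 2.988 / 0.01980 = 150.9 h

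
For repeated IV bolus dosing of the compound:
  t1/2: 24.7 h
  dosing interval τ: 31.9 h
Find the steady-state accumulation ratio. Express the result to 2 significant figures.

1.7

k = ln2 / t½ = 0.693147 / 24.7 = 0.02806 h⁻¹
e^(−kτ) = e^(−0.02806 × 31.9) = 0.4086
Accumulation ratio R = 1 / (1 − e^(−kτ)) = 1 / (1 − 0.4086) = 1.691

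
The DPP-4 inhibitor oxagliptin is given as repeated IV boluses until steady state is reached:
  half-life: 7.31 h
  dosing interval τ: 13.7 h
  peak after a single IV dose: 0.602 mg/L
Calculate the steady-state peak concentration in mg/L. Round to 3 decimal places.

k = ln2 / t½ = 0.693147 / 7.31 = 0.09482 h⁻¹
e^(−kτ) = e^(−0.09482 × 13.7) = 0.2728
Accumulation ratio R = 1 / (1 − e^(−kτ)) = 1 / (1 − 0.2728) = 1.375
Steady-state peak = C₀ × R = 0.602 × 1.375 = 0.8278 mg/L

0.828 mg/L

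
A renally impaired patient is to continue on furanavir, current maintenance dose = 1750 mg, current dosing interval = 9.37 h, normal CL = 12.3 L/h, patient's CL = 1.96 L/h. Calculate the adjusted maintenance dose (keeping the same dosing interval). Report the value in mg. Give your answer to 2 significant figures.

280 mg

To keep the same average steady-state level, dosing rate must scale with clearance.
CL ratio = 1.96 / 12.3 = 0.1593
New dose (same interval) = 1750 × 0.1593 = 278.8 mg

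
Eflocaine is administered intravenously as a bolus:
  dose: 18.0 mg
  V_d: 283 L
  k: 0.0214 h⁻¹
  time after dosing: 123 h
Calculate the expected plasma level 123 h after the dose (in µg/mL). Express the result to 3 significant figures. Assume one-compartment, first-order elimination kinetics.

0.00457 µg/mL

C₀ = Dose / Vd = 18.00 / 283 = 0.06360 mg/L
C = C₀ · e^(−k·t) = 0.06360 × e^(−0.02140 × 123)
  = 0.06360 × 0.07192 = 0.004574 mg/L
(0.004574 mg/L = 0.004574 µg/mL)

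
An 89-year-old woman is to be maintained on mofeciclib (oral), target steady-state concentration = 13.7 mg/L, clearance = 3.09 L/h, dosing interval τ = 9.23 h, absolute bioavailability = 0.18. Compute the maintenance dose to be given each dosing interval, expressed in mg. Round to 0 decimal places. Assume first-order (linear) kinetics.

At steady state, F × (Dose/τ) = Css × CL.
Dose = Css × CL × τ / F = 13.7 × 3.090 × 9.23 / 0.18 = 2171 mg

2171 mg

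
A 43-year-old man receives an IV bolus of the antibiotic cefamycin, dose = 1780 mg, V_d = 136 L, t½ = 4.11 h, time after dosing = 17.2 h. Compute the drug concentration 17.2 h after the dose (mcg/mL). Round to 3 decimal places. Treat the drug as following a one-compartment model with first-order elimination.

C₀ = Dose / Vd = 1780 / 136 = 13.09 mg/L
k = ln2 / t½ = 0.693147 / 4.11 = 0.1686 h⁻¹
C = C₀ · e^(−k·t) = 13.09 × e^(−0.1686 × 17.2)
  = 13.09 × 0.05503 = 0.7203 mg/L
(0.7203 mg/L = 0.7203 mcg/mL)

0.720 mcg/mL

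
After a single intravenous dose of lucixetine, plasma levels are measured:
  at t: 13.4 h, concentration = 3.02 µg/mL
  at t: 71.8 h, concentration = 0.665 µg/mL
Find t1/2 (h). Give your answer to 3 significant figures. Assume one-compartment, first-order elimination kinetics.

k = ln(C₁/C₂) / (t₂ − t₁) = ln(3.02/0.665) / (71.8 − 13.4)
  = 1.513 / 58.40 = 0.02591 h⁻¹
t½ = ln2 / k = 0.693147 / 0.02591 = 26.75 h

26.8 h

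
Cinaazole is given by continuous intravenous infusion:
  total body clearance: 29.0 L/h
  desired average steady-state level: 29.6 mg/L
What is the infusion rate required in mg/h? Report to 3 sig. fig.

858 mg/h

At steady state, infusion rate R₀ = Css × CL = 29.6 × 29.00 = 858.4 mg/h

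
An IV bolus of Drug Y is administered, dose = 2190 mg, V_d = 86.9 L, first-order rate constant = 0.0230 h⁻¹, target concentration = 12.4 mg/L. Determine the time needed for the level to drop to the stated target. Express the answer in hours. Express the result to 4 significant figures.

30.83 h

C₀ = Dose / Vd = 2190 / 86.9 = 25.20 mg/L
t = ln(C₀ / C) / k = ln(25.20 / 12.4) / 0.02300
  = ln(2.032) / 0.02300 = 0.7090 / 0.02300 = 30.83 h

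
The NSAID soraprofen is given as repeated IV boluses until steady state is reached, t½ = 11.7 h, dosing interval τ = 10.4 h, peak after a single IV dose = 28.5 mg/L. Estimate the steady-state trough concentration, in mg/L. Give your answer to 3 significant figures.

k = ln2 / t½ = 0.693147 / 11.7 = 0.05924 h⁻¹
e^(−kτ) = e^(−0.05924 × 10.4) = 0.5400
Accumulation ratio R = 1 / (1 − e^(−kτ)) = 1 / (1 − 0.5400) = 2.174
Steady-state trough = C₀ × R × e^(−kτ) = 28.5 × 2.174 × 0.5400 = 33.46 mg/L

33.5 mg/L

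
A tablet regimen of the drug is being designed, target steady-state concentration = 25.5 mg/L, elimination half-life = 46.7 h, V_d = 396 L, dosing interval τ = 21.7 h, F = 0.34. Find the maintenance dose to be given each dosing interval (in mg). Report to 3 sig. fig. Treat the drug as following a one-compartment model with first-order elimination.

9570 mg

k = ln2 / t½ = 0.693147 / 46.7 = 0.01484 h⁻¹
CL = k × Vd = 0.01484 × 396 = 5.877 L/h
At steady state, F × (Dose/τ) = Css × CL.
Dose = Css × CL × τ / F = 25.5 × 5.877 × 21.7 / 0.34 = 9565 mg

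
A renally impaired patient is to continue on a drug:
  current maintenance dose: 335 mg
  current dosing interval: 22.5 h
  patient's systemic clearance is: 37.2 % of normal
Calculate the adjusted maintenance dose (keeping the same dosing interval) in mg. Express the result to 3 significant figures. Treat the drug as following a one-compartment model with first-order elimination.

To keep the same average steady-state level, dosing rate must scale with clearance.
CL ratio = 37.2 / 100 = 0.3720
New dose (same interval) = 335 × 0.3720 = 124.6 mg

125 mg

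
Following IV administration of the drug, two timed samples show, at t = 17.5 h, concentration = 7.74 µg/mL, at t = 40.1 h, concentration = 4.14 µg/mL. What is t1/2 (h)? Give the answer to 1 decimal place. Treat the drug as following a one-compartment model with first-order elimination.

k = ln(C₁/C₂) / (t₂ − t₁) = ln(7.74/4.14) / (40.1 − 17.5)
  = 0.6257 / 22.60 = 0.02769 h⁻¹
t½ = ln2 / k = 0.693147 / 0.02769 = 25.03 h

25.0 h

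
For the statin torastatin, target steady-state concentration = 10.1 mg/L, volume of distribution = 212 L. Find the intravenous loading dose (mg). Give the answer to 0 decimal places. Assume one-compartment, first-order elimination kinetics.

2141 mg

LD = Css × Vd = 10.1 × 212 = 2141 mg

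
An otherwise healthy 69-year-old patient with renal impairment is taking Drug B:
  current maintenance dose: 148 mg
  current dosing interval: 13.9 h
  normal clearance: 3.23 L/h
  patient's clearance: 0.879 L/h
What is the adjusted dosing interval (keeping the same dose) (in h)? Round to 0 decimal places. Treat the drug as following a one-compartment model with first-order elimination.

51 h

To keep the same average steady-state level, dosing rate must scale with clearance.
CL ratio = 0.879 / 3.23 = 0.2721
New interval (same dose) = 13.9 / 0.2721 = 51.08 h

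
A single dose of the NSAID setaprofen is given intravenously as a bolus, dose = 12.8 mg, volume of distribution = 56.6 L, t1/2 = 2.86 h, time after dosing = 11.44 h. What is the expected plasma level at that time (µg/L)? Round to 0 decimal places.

14 µg/L

C₀ = Dose / Vd = 12.80 / 56.6 = 0.2261 mg/L
k = ln2 / t½ = 0.693147 / 2.86 = 0.2424 h⁻¹
t / t½ = 11.44 / 2.86 = 4 half-lives
C = C₀ × (1/2)^4 = 0.2261 × 0.06250 = 0.01413 mg/L
Convert: 0.01413 mg/L × 1000 = 14.13 µg/L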